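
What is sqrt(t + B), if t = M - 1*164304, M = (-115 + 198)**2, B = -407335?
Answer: 15*I*sqrt(2510) ≈ 751.5*I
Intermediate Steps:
M = 6889 (M = 83**2 = 6889)
t = -157415 (t = 6889 - 1*164304 = 6889 - 164304 = -157415)
sqrt(t + B) = sqrt(-157415 - 407335) = sqrt(-564750) = 15*I*sqrt(2510)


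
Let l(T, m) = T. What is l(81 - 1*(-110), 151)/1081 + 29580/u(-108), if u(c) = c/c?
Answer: 31976171/1081 ≈ 29580.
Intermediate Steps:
u(c) = 1
l(81 - 1*(-110), 151)/1081 + 29580/u(-108) = (81 - 1*(-110))/1081 + 29580/1 = (81 + 110)*(1/1081) + 29580*1 = 191*(1/1081) + 29580 = 191/1081 + 29580 = 31976171/1081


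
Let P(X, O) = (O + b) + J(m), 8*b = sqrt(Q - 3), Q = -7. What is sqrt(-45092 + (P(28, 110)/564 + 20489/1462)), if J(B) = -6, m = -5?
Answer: sqrt(-30648955424138016 + 150689802*I*sqrt(10))/824568 ≈ 1.6505e-6 + 212.32*I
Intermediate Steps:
b = I*sqrt(10)/8 (b = sqrt(-7 - 3)/8 = sqrt(-10)/8 = (I*sqrt(10))/8 = I*sqrt(10)/8 ≈ 0.39528*I)
P(X, O) = -6 + O + I*sqrt(10)/8 (P(X, O) = (O + I*sqrt(10)/8) - 6 = -6 + O + I*sqrt(10)/8)
sqrt(-45092 + (P(28, 110)/564 + 20489/1462)) = sqrt(-45092 + ((-6 + 110 + I*sqrt(10)/8)/564 + 20489/1462)) = sqrt(-45092 + ((104 + I*sqrt(10)/8)*(1/564) + 20489*(1/1462))) = sqrt(-45092 + ((26/141 + I*sqrt(10)/4512) + 20489/1462)) = sqrt(-45092 + (2926961/206142 + I*sqrt(10)/4512)) = sqrt(-9292428103/206142 + I*sqrt(10)/4512)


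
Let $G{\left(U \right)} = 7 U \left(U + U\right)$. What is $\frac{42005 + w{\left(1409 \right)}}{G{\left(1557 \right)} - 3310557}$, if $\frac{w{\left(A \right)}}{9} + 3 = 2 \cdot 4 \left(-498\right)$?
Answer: $\frac{6122}{30628929} \approx 0.00019988$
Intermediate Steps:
$w{\left(A \right)} = -35883$ ($w{\left(A \right)} = -27 + 9 \cdot 2 \cdot 4 \left(-498\right) = -27 + 9 \cdot 8 \left(-498\right) = -27 + 9 \left(-3984\right) = -27 - 35856 = -35883$)
$G{\left(U \right)} = 14 U^{2}$ ($G{\left(U \right)} = 7 U 2 U = 7 \cdot 2 U^{2} = 14 U^{2}$)
$\frac{42005 + w{\left(1409 \right)}}{G{\left(1557 \right)} - 3310557} = \frac{42005 - 35883}{14 \cdot 1557^{2} - 3310557} = \frac{6122}{14 \cdot 2424249 - 3310557} = \frac{6122}{33939486 - 3310557} = \frac{6122}{30628929}$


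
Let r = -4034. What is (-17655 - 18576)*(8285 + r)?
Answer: -154017981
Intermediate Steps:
(-17655 - 18576)*(8285 + r) = (-17655 - 18576)*(8285 - 4034) = -36231*4251 = -154017981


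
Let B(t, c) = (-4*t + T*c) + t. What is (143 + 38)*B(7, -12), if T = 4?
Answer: -12489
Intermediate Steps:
B(t, c) = -3*t + 4*c (B(t, c) = (-4*t + 4*c) + t = -3*t + 4*c)
(143 + 38)*B(7, -12) = (143 + 38)*(-3*7 + 4*(-12)) = 181*(-21 - 48) = 181*(-69) = -12489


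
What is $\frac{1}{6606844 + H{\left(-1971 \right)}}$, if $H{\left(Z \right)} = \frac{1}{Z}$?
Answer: $\frac{1971}{13022089523} \approx 1.5136 \cdot 10^{-7}$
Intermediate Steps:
$\frac{1}{6606844 + H{\left(-1971 \right)}} = \frac{1}{6606844 + \frac{1}{-1971}} = \frac{1}{6606844 - \frac{1}{1971}} = \frac{1}{\frac{13022089523}{1971}} = \frac{1971}{13022089523}$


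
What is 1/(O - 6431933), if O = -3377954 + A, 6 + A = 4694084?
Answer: -1/5115809 ≈ -1.9547e-7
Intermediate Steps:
A = 4694078 (A = -6 + 4694084 = 4694078)
O = 1316124 (O = -3377954 + 4694078 = 1316124)
1/(O - 6431933) = 1/(1316124 - 6431933) = 1/(-5115809) = -1/5115809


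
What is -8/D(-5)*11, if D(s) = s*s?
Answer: -88/25 ≈ -3.5200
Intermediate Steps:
D(s) = s²
-8/D(-5)*11 = -8/((-5)²)*11 = -8/25*11 = -88/25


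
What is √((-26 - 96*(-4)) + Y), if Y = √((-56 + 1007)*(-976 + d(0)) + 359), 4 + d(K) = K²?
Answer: √(358 + I*√931621) ≈ 26.339 + 18.323*I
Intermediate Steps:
d(K) = -4 + K²
Y = I*√931621 (Y = √((-56 + 1007)*(-976 + (-4 + 0²)) + 359) = √(951*(-976 + (-4 + 0)) + 359) = √(951*(-976 - 4) + 359) = √(951*(-980) + 359) = √(-931980 + 359) = √(-931621) = I*√931621 ≈ 965.21*I)
√((-26 - 96*(-4)) + Y) = √((-26 - 96*(-4)) + I*√931621) = √((-26 - 12*(-32)) + I*√931621) = √((-26 + 384) + I*√931621) = √(358 + I*√931621)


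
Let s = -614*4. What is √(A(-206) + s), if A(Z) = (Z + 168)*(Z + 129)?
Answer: √470 ≈ 21.679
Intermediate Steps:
A(Z) = (129 + Z)*(168 + Z) (A(Z) = (168 + Z)*(129 + Z) = (129 + Z)*(168 + Z))
s = -2456
√(A(-206) + s) = √((21672 + (-206)² + 297*(-206)) - 2456) = √((21672 + 42436 - 61182) - 2456) = √(2926 - 2456) = √470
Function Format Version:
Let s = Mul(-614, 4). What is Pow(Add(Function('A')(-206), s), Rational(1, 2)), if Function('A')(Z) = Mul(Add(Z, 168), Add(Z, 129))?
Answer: Pow(470, Rational(1, 2)) ≈ 21.679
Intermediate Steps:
Function('A')(Z) = Mul(Add(129, Z), Add(168, Z)) (Function('A')(Z) = Mul(Add(168, Z), Add(129, Z)) = Mul(Add(129, Z), Add(168, Z)))
s = -2456
Pow(Add(Function('A')(-206), s), Rational(1, 2)) = Pow(Add(Add(21672, Pow(-206, 2), Mul(297, -206)), -2456), Rational(1, 2)) = Pow(Add(Add(21672, 42436, -61182), -2456), Rational(1, 2)) = Pow(Add(2926, -2456), Rational(1, 2)) = Pow(470, Rational(1, 2))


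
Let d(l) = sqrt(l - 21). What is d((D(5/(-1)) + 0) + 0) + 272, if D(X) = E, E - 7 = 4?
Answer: 272 + I*sqrt(10) ≈ 272.0 + 3.1623*I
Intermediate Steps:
E = 11 (E = 7 + 4 = 11)
D(X) = 11
d(l) = sqrt(-21 + l)
d((D(5/(-1)) + 0) + 0) + 272 = sqrt(-21 + ((11 + 0) + 0)) + 272 = sqrt(-21 + (11 + 0)) + 272 = sqrt(-21 + 11) + 272 = sqrt(-10) + 272 = I*sqrt(10) + 272 = 272 + I*sqrt(10)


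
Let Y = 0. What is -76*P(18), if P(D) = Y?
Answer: 0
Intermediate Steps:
P(D) = 0
-76*P(18) = -76*0 = 0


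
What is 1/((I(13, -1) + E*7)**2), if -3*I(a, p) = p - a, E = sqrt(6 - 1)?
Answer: 9/1681 - 108*sqrt(5)/82369 ≈ 0.0024221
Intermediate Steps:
E = sqrt(5) ≈ 2.2361
I(a, p) = -p/3 + a/3 (I(a, p) = -(p - a)/3 = -p/3 + a/3)
1/((I(13, -1) + E*7)**2) = 1/(((-1/3*(-1) + (1/3)*13) + sqrt(5)*7)**2) = 1/(((1/3 + 13/3) + 7*sqrt(5))**2) = 1/((14/3 + 7*sqrt(5))**2) = (14/3 + 7*sqrt(5))**(-2)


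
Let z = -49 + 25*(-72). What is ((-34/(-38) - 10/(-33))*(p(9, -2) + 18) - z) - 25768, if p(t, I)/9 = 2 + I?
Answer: -4994565/209 ≈ -23897.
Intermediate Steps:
p(t, I) = 18 + 9*I (p(t, I) = 9*(2 + I) = 18 + 9*I)
z = -1849 (z = -49 - 1800 = -1849)
((-34/(-38) - 10/(-33))*(p(9, -2) + 18) - z) - 25768 = ((-34/(-38) - 10/(-33))*((18 + 9*(-2)) + 18) - 1*(-1849)) - 25768 = ((-34*(-1/38) - 10*(-1/33))*((18 - 18) + 18) + 1849) - 25768 = ((17/19 + 10/33)*(0 + 18) + 1849) - 25768 = ((751/627)*18 + 1849) - 25768 = (4506/209 + 1849) - 25768 = 390947/209 - 25768 = -4994565/209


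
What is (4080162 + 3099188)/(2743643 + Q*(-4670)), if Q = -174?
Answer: 7179350/3556223 ≈ 2.0188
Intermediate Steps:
(4080162 + 3099188)/(2743643 + Q*(-4670)) = (4080162 + 3099188)/(2743643 - 174*(-4670)) = 7179350/(2743643 + 812580) = 7179350/3556223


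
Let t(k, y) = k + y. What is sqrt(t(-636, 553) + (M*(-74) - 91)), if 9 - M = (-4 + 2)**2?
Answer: 4*I*sqrt(34) ≈ 23.324*I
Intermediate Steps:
M = 5 (M = 9 - (-4 + 2)**2 = 9 - 1*(-2)**2 = 9 - 1*4 = 9 - 4 = 5)
sqrt(t(-636, 553) + (M*(-74) - 91)) = sqrt((-636 + 553) + (5*(-74) - 91)) = sqrt(-83 + (-370 - 91)) = sqrt(-83 - 461) = sqrt(-544) = 4*I*sqrt(34)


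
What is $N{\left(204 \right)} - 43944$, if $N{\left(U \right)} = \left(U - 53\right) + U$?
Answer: $-43589$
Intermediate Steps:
$N{\left(U \right)} = -53 + 2 U$ ($N{\left(U \right)} = \left(-53 + U\right) + U = -53 + 2 U$)
$N{\left(204 \right)} - 43944 = \left(-53 + 2 \cdot 204\right) - 43944 = \left(-53 + 408\right) - 43944 = 355 - 43944 = -43589$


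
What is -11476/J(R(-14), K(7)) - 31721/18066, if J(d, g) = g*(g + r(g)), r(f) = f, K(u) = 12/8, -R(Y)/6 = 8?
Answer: -138312107/54198 ≈ -2552.0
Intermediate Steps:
R(Y) = -48 (R(Y) = -6*8 = -48)
K(u) = 3/2 (K(u) = 12*(⅛) = 3/2)
J(d, g) = 2*g² (J(d, g) = g*(g + g) = g*(2*g) = 2*g²)
-11476/J(R(-14), K(7)) - 31721/18066 = -11476/(2*(3/2)²) - 31721/18066 = -11476/(2*(9/4)) - 31721*1/18066 = -11476/9/2 - 31721/18066 = -11476*2/9 - 31721/18066 = -22952/9 - 31721/18066 = -138312107/54198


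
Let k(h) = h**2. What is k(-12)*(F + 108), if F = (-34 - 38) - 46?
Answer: -1440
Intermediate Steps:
F = -118 (F = -72 - 46 = -118)
k(-12)*(F + 108) = (-12)**2*(-118 + 108) = 144*(-10) = -1440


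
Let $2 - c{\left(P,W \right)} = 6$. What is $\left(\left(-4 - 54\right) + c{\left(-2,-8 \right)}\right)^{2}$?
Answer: $3844$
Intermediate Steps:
$c{\left(P,W \right)} = -4$ ($c{\left(P,W \right)} = 2 - 6 = -4$)
$\left(\left(-4 - 54\right) + c{\left(-2,-8 \right)}\right)^{2} = \left(\left(-4 - 54\right) - 4\right)^{2} = \left(-58 - 4\right)^{2} = \left(-62\right)^{2} = 3844$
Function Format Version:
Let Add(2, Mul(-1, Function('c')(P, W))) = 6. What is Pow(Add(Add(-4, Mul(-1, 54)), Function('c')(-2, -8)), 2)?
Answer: 3844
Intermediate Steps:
Function('c')(P, W) = -4 (Function('c')(P, W) = Add(2, Mul(-1, 6)) = Add(2, -6) = -4)
Pow(Add(Add(-4, Mul(-1, 54)), Function('c')(-2, -8)), 2) = Pow(Add(Add(-4, Mul(-1, 54)), -4), 2) = Pow(Add(Add(-4, -54), -4), 2) = Pow(Add(-58, -4), 2) = Pow(-62, 2) = 3844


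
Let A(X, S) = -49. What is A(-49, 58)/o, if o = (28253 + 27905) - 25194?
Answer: -49/30964 ≈ -0.0015825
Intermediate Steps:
o = 30964 (o = 56158 - 25194 = 30964)
A(-49, 58)/o = -49/30964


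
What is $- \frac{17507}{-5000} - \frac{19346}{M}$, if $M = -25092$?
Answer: $\frac{7882583}{1845000} \approx 4.2724$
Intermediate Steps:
$- \frac{17507}{-5000} - \frac{19346}{M} = - \frac{17507}{-5000} - \frac{19346}{-25092} = \left(-17507\right) \left(- \frac{1}{5000}\right) - - \frac{569}{738} = \frac{17507}{5000} + \frac{569}{738} = \frac{7882583}{1845000}$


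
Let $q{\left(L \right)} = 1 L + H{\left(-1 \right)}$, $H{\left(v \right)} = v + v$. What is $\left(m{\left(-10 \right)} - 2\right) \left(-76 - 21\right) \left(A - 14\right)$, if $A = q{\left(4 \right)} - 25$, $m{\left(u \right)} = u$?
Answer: $-43068$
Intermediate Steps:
$H{\left(v \right)} = 2 v$
$q{\left(L \right)} = -2 + L$ ($q{\left(L \right)} = 1 L + 2 \left(-1\right) = L - 2 = -2 + L$)
$A = -23$ ($A = \left(-2 + 4\right) - 25 = 2 - 25 = -23$)
$\left(m{\left(-10 \right)} - 2\right) \left(-76 - 21\right) \left(A - 14\right) = \left(-10 - 2\right) \left(-76 - 21\right) \left(-23 - 14\right) = - 12 \left(\left(-97\right) \left(-37\right)\right) = \left(-12\right) 3589 = -43068$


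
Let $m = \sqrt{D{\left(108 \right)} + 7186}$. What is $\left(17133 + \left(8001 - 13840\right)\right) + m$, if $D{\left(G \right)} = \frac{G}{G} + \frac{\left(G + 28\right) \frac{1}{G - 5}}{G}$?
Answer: $11294 + \frac{\sqrt{6176008029}}{927} \approx 11379.0$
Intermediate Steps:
$D{\left(G \right)} = 1 + \frac{28 + G}{G \left(-5 + G\right)}$ ($D{\left(G \right)} = 1 + \frac{\left(28 + G\right) \frac{1}{-5 + G}}{G} = 1 + \frac{\frac{1}{-5 + G} \left(28 + G\right)}{G} = 1 + \frac{28 + G}{G \left(-5 + G\right)}$)
$m = \frac{\sqrt{6176008029}}{927}$ ($m = \sqrt{\frac{28 + 108^{2} - 432}{108 \left(-5 + 108\right)} + 7186} = \sqrt{\frac{28 + 11664 - 432}{108 \cdot 103} + 7186} = \sqrt{\frac{1}{108} \cdot \frac{1}{103} \cdot 11260 + 7186} = \sqrt{\frac{2815}{2781} + 7186} = \sqrt{\frac{19987081}{2781}} = \frac{\sqrt{6176008029}}{927} \approx 84.776$)
$\left(17133 + \left(8001 - 13840\right)\right) + m = \left(17133 + \left(8001 - 13840\right)\right) + \frac{\sqrt{6176008029}}{927} = \left(17133 - 5839\right) + \frac{\sqrt{6176008029}}{927} = 11294 + \frac{\sqrt{6176008029}}{927}$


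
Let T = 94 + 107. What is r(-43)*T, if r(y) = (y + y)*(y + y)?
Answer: 1486596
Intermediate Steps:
r(y) = 4*y² (r(y) = (2*y)*(2*y) = 4*y²)
T = 201
r(-43)*T = (4*(-43)²)*201 = (4*1849)*201 = 7396*201 = 1486596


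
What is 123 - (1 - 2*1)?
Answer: 124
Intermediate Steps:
123 - (1 - 2*1) = 123 - (1 - 2) = 123 - 1*(-1) = 123 + 1 = 124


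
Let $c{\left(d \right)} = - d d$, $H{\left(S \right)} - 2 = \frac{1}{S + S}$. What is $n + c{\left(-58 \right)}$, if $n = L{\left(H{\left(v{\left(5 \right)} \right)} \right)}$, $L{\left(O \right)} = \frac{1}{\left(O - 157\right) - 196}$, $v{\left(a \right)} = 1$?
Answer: $- \frac{2358166}{701} \approx -3364.0$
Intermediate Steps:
$H{\left(S \right)} = 2 + \frac{1}{2 S}$ ($H{\left(S \right)} = 2 + \frac{1}{S + S} = 2 + \frac{1}{2 S}$)
$L{\left(O \right)} = \frac{1}{-353 + O}$ ($L{\left(O \right)} = \frac{1}{\left(-157 + O\right) - 196} = \frac{1}{-353 + O}$)
$n = - \frac{2}{701}$ ($n = \frac{1}{-353 + \left(2 + \frac{1}{2 \cdot 1}\right)} = \frac{1}{-353 + \left(2 + \frac{1}{2} \cdot 1\right)} = \frac{1}{-353 + \left(2 + \frac{1}{2}\right)} = \frac{1}{-353 + \frac{5}{2}} = \frac{1}{- \frac{701}{2}} = - \frac{2}{701} \approx -0.0028531$)
$c{\left(d \right)} = - d^{2}$
$n + c{\left(-58 \right)} = - \frac{2}{701} - \left(-58\right)^{2} = - \frac{2}{701} - 3364 = - \frac{2358166}{701}$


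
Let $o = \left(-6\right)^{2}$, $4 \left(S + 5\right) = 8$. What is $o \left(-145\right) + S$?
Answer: $-5223$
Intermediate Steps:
$S = -3$ ($S = -5 + \frac{1}{4} \cdot 8 = -5 + 2 = -3$)
$o = 36$
$o \left(-145\right) + S = 36 \left(-145\right) - 3 = -5220 - 3 = -5223$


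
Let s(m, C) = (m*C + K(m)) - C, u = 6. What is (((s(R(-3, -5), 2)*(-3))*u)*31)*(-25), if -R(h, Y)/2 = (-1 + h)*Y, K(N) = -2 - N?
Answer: -613800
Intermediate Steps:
R(h, Y) = -2*Y*(-1 + h) (R(h, Y) = -2*(-1 + h)*Y = -2*Y*(-1 + h))
s(m, C) = -2 - C - m + C*m (s(m, C) = (m*C + (-2 - m)) - C = (C*m + (-2 - m)) - C = (-2 - m + C*m) - C = -2 - C - m + C*m)
(((s(R(-3, -5), 2)*(-3))*u)*31)*(-25) = ((((-2 - 1*2 - 2*(-5)*(1 - 1*(-3)) + 2*(2*(-5)*(1 - 1*(-3))))*(-3))*6)*31)*(-25) = ((((-2 - 2 - 2*(-5)*(1 + 3) + 2*(2*(-5)*(1 + 3)))*(-3))*6)*31)*(-25) = ((((-2 - 2 - 2*(-5)*4 + 2*(2*(-5)*4))*(-3))*6)*31)*(-25) = ((((-2 - 2 - 1*(-40) + 2*(-40))*(-3))*6)*31)*(-25) = ((((-2 - 2 + 40 - 80)*(-3))*6)*31)*(-25) = ((-44*(-3)*6)*31)*(-25) = ((132*6)*31)*(-25) = (792*31)*(-25) = 24552*(-25) = -613800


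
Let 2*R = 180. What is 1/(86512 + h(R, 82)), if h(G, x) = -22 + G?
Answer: 1/86580 ≈ 1.1550e-5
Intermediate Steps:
R = 90 (R = (1/2)*180 = 90)
1/(86512 + h(R, 82)) = 1/(86512 + (-22 + 90)) = 1/(86512 + 68) = 1/86580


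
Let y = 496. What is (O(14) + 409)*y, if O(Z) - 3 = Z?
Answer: 211296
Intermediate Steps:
O(Z) = 3 + Z
(O(14) + 409)*y = ((3 + 14) + 409)*496 = (17 + 409)*496 = 426*496 = 211296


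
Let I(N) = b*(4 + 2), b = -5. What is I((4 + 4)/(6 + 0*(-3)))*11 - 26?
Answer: -356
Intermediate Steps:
I(N) = -30 (I(N) = -5*(4 + 2) = -5*6 = -30)
I((4 + 4)/(6 + 0*(-3)))*11 - 26 = -30*11 - 26 = -330 - 26 = -356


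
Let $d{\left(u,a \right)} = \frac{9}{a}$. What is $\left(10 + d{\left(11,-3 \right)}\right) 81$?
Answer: $567$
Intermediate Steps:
$\left(10 + d{\left(11,-3 \right)}\right) 81 = \left(10 + \frac{9}{-3}\right) 81 = \left(10 + 9 \left(- \frac{1}{3}\right)\right) 81 = \left(10 - 3\right) 81 = 7 \cdot 81 = 567$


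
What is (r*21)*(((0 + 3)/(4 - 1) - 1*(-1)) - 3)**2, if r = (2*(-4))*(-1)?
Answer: 168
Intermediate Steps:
r = 8 (r = -8*(-1) = 8)
(r*21)*(((0 + 3)/(4 - 1) - 1*(-1)) - 3)**2 = (8*21)*(((0 + 3)/(4 - 1) - 1*(-1)) - 3)**2 = 168*((3/3 + 1) - 3)**2 = 168*((3*(1/3) + 1) - 3)**2 = 168*((1 + 1) - 3)**2 = 168*(2 - 3)**2 = 168*(-1)**2 = 168*1 = 168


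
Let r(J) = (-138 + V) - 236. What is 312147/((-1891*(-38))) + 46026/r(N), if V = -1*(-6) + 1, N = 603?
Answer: -3192778359/26371886 ≈ -121.07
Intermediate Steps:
V = 7 (V = 6 + 1 = 7)
r(J) = -367 (r(J) = (-138 + 7) - 236 = -131 - 236 = -367)
312147/((-1891*(-38))) + 46026/r(N) = 312147/((-1891*(-38))) + 46026/(-367) = 312147/71858 + 46026*(-1/367) = 312147*(1/71858) - 46026/367 = 312147/71858 - 46026/367 = -3192778359/26371886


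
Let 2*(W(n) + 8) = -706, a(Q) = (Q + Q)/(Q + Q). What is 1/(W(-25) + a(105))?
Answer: -1/360 ≈ -0.0027778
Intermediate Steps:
a(Q) = 1 (a(Q) = (2*Q)/((2*Q)) = (2*Q)*(1/(2*Q)) = 1)
W(n) = -361 (W(n) = -8 + (1/2)*(-706) = -8 - 353 = -361)
1/(W(-25) + a(105)) = 1/(-361 + 1) = 1/(-360) = -1/360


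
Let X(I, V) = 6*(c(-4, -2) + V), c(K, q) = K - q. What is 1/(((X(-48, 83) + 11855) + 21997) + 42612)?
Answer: 1/76950 ≈ 1.2995e-5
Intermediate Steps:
X(I, V) = -12 + 6*V (X(I, V) = 6*((-4 - 1*(-2)) + V) = 6*((-4 + 2) + V) = 6*(-2 + V) = -12 + 6*V)
1/(((X(-48, 83) + 11855) + 21997) + 42612) = 1/((((-12 + 6*83) + 11855) + 21997) + 42612) = 1/((((-12 + 498) + 11855) + 21997) + 42612) = 1/(((486 + 11855) + 21997) + 42612) = 1/((12341 + 21997) + 42612) = 1/(34338 + 42612) = 1/76950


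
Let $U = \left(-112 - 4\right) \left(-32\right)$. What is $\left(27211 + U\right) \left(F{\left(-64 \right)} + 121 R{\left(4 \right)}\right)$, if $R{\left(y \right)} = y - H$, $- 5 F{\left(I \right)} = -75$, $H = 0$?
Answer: $15430577$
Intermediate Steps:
$F{\left(I \right)} = 15$ ($F{\left(I \right)} = \left(- \frac{1}{5}\right) \left(-75\right) = 15$)
$R{\left(y \right)} = y$ ($R{\left(y \right)} = y - 0 = y + 0 = y$)
$U = 3712$ ($U = \left(-116\right) \left(-32\right) = 3712$)
$\left(27211 + U\right) \left(F{\left(-64 \right)} + 121 R{\left(4 \right)}\right) = \left(27211 + 3712\right) \left(15 + 121 \cdot 4\right) = 30923 \left(15 + 484\right) = 30923 \cdot 499 = 15430577$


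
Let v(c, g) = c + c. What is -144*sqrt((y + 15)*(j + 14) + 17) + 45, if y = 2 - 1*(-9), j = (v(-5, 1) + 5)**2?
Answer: 45 - 144*sqrt(1031) ≈ -4578.7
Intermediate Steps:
v(c, g) = 2*c
j = 25 (j = (2*(-5) + 5)**2 = (-10 + 5)**2 = (-5)**2 = 25)
y = 11 (y = 2 + 9 = 11)
-144*sqrt((y + 15)*(j + 14) + 17) + 45 = -144*sqrt((11 + 15)*(25 + 14) + 17) + 45 = -144*sqrt(26*39 + 17) + 45 = -144*sqrt(1014 + 17) + 45 = -144*sqrt(1031) + 45 = 45 - 144*sqrt(1031)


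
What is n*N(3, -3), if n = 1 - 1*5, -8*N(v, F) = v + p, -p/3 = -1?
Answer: 3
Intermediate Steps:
p = 3 (p = -3*(-1) = 3)
N(v, F) = -3/8 - v/8 (N(v, F) = -(v + 3)/8 = -(3 + v)/8 = -3/8 - v/8)
n = -4 (n = 1 - 5 = -4)
n*N(3, -3) = -4*(-3/8 - ⅛*3) = -4*(-3/8 - 3/8) = -4*(-¾) = 3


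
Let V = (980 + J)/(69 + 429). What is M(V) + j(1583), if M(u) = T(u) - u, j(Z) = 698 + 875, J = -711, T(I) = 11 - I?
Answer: 394147/249 ≈ 1582.9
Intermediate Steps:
j(Z) = 1573
V = 269/498 (V = (980 - 711)/(69 + 429) = 269/498 ≈ 0.54016)
M(u) = 11 - 2*u (M(u) = (11 - u) - u = 11 - 2*u)
M(V) + j(1583) = (11 - 2*269/498) + 1573 = (11 - 269/249) + 1573 = 2470/249 + 1573 = 394147/249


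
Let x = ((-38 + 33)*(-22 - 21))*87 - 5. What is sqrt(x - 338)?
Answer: sqrt(18362) ≈ 135.51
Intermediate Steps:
x = 18700 (x = -5*(-43)*87 - 5 = 215*87 - 5 = 18705 - 5 = 18700)
sqrt(x - 338) = sqrt(18700 - 338) = sqrt(18362)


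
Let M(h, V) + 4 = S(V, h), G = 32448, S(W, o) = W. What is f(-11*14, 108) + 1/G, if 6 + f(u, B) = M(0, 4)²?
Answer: -194687/32448 ≈ -6.0000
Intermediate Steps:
M(h, V) = -4 + V
f(u, B) = -6 (f(u, B) = -6 + (-4 + 4)² = -6 + 0² = -6 + 0 = -6)
f(-11*14, 108) + 1/G = -6 + 1/32448 = -194687/32448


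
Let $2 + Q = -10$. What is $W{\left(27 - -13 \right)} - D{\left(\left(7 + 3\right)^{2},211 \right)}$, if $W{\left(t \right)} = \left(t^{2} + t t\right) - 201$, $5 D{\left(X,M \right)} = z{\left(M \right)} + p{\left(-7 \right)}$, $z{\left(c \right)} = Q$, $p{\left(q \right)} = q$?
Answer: $\frac{15014}{5} \approx 3002.8$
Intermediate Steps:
$Q = -12$ ($Q = -2 - 10 = -12$)
$z{\left(c \right)} = -12$
$D{\left(X,M \right)} = - \frac{19}{5}$ ($D{\left(X,M \right)} = \frac{-12 - 7}{5} = \frac{1}{5} \left(-19\right) = - \frac{19}{5}$)
$W{\left(t \right)} = -201 + 2 t^{2}$ ($W{\left(t \right)} = \left(t^{2} + t^{2}\right) - 201 = 2 t^{2} - 201 = -201 + 2 t^{2}$)
$W{\left(27 - -13 \right)} - D{\left(\left(7 + 3\right)^{2},211 \right)} = \left(-201 + 2 \left(27 - -13\right)^{2}\right) - - \frac{19}{5} = \left(-201 + 2 \left(27 + 13\right)^{2}\right) + \frac{19}{5} = \left(-201 + 2 \cdot 40^{2}\right) + \frac{19}{5} = \left(-201 + 2 \cdot 1600\right) + \frac{19}{5} = \left(-201 + 3200\right) + \frac{19}{5} = 2999 + \frac{19}{5} = \frac{15014}{5}$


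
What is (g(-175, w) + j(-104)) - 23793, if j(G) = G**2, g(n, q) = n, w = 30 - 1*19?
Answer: -13152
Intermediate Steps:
w = 11 (w = 30 - 19 = 11)
(g(-175, w) + j(-104)) - 23793 = (-175 + (-104)**2) - 23793 = (-175 + 10816) - 23793 = 10641 - 23793 = -13152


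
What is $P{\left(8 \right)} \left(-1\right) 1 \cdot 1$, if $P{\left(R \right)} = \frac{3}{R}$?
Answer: $- \frac{3}{8} \approx -0.375$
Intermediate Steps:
$P{\left(8 \right)} \left(-1\right) 1 \cdot 1 = \frac{3}{8} \left(-1\right) 1 \cdot 1 = 3 \cdot \frac{1}{8} \left(\left(-1\right) 1\right) = \frac{3}{8} \left(-1\right) = - \frac{3}{8}$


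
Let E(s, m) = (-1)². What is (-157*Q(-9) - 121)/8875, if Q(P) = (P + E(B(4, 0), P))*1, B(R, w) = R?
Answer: 227/1775 ≈ 0.12789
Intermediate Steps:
E(s, m) = 1
Q(P) = 1 + P (Q(P) = (P + 1)*1 = (1 + P)*1 = 1 + P)
(-157*Q(-9) - 121)/8875 = (-157*(1 - 9) - 121)/8875 = (-157*(-8) - 121)*(1/8875) = (1256 - 121)*(1/8875) = 1135*(1/8875) = 227/1775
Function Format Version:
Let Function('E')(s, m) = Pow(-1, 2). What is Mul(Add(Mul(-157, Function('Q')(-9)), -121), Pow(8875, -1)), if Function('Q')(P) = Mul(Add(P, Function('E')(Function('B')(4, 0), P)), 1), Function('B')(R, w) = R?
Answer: Rational(227, 1775) ≈ 0.12789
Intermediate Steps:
Function('E')(s, m) = 1
Function('Q')(P) = Add(1, P) (Function('Q')(P) = Mul(Add(P, 1), 1) = Mul(Add(1, P), 1) = Add(1, P))
Mul(Add(Mul(-157, Function('Q')(-9)), -121), Pow(8875, -1)) = Mul(Add(Mul(-157, Add(1, -9)), -121), Pow(8875, -1)) = Mul(Add(Mul(-157, -8), -121), Rational(1, 8875)) = Mul(Add(1256, -121), Rational(1, 8875)) = Mul(1135, Rational(1, 8875)) = Rational(227, 1775)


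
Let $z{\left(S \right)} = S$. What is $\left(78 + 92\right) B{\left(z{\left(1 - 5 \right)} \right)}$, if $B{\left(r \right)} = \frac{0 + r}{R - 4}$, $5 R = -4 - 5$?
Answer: $\frac{3400}{29} \approx 117.24$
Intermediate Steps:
$R = - \frac{9}{5}$ ($R = \frac{-4 - 5}{5} = \frac{1}{5} \left(-9\right) = - \frac{9}{5} \approx -1.8$)
$B{\left(r \right)} = - \frac{5 r}{29}$ ($B{\left(r \right)} = \frac{0 + r}{- \frac{9}{5} - 4} = \frac{r}{- \frac{29}{5}} = r \left(- \frac{5}{29}\right) = - \frac{5 r}{29}$)
$\left(78 + 92\right) B{\left(z{\left(1 - 5 \right)} \right)} = \left(78 + 92\right) \left(- \frac{5 \left(1 - 5\right)}{29}\right) = 170 \left(- \frac{5 \left(1 - 5\right)}{29}\right) = 170 \left(\left(- \frac{5}{29}\right) \left(-4\right)\right) = 170 \cdot \frac{20}{29} = \frac{3400}{29}$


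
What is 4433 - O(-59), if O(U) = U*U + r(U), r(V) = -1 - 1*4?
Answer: 957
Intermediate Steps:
r(V) = -5 (r(V) = -1 - 4 = -5)
O(U) = -5 + U² (O(U) = U*U - 5 = U² - 5 = -5 + U²)
4433 - O(-59) = 4433 - (-5 + (-59)²) = 4433 - (-5 + 3481) = 4433 - 1*3476 = 4433 - 3476 = 957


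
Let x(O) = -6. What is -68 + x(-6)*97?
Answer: -650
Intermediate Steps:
-68 + x(-6)*97 = -68 - 6*97 = -68 - 582 = -650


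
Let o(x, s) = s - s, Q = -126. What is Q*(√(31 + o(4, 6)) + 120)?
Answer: -15120 - 126*√31 ≈ -15822.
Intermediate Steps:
o(x, s) = 0
Q*(√(31 + o(4, 6)) + 120) = -126*(√(31 + 0) + 120) = -126*(√31 + 120) = -126*(120 + √31) = -15120 - 126*√31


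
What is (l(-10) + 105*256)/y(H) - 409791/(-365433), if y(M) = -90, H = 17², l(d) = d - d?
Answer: -108732865/365433 ≈ -297.55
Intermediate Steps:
l(d) = 0
H = 289
(l(-10) + 105*256)/y(H) - 409791/(-365433) = (0 + 105*256)/(-90) - 409791/(-365433) = (0 + 26880)*(-1/90) - 409791*(-1/365433) = 26880*(-1/90) + 136597/121811 = -896/3 + 136597/121811 = -108732865/365433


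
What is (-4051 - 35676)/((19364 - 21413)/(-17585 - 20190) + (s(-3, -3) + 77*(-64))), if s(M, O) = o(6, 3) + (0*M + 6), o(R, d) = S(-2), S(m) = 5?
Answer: 1500687425/185737626 ≈ 8.0796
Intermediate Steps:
o(R, d) = 5
s(M, O) = 11 (s(M, O) = 5 + (0*M + 6) = 5 + (0 + 6) = 5 + 6 = 11)
(-4051 - 35676)/((19364 - 21413)/(-17585 - 20190) + (s(-3, -3) + 77*(-64))) = (-4051 - 35676)/((19364 - 21413)/(-17585 - 20190) + (11 + 77*(-64))) = -39727/(-2049/(-37775) + (11 - 4928)) = -39727/(-2049*(-1/37775) - 4917) = -39727/(2049/37775 - 4917) = -39727/(-185737626/37775) = -39727*(-37775/185737626) = 1500687425/185737626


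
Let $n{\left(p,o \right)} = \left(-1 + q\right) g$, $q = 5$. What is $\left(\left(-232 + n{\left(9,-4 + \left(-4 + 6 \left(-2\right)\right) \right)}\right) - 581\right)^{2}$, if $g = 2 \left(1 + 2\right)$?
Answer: $622521$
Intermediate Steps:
$g = 6$ ($g = 2 \cdot 3 = 6$)
$n{\left(p,o \right)} = 24$ ($n{\left(p,o \right)} = \left(-1 + 5\right) 6 = 4 \cdot 6 = 24$)
$\left(\left(-232 + n{\left(9,-4 + \left(-4 + 6 \left(-2\right)\right) \right)}\right) - 581\right)^{2} = \left(\left(-232 + 24\right) - 581\right)^{2} = \left(-208 - 581\right)^{2} = \left(-789\right)^{2} = 622521$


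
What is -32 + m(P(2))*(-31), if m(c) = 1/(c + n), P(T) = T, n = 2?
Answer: -159/4 ≈ -39.750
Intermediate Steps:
m(c) = 1/(2 + c) (m(c) = 1/(c + 2) = 1/(2 + c))
-32 + m(P(2))*(-31) = -32 - 31/(2 + 2) = -32 - 31/4 = -159/4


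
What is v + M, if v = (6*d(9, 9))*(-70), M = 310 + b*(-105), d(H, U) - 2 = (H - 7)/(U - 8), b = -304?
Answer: 30550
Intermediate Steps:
d(H, U) = 2 + (-7 + H)/(-8 + U) (d(H, U) = 2 + (H - 7)/(U - 8) = 2 + (-7 + H)/(-8 + U))
M = 32230 (M = 310 - 304*(-105) = 310 + 31920 = 32230)
v = -1680 (v = (6*((-23 + 9 + 2*9)/(-8 + 9)))*(-70) = (6*((-23 + 9 + 18)/1))*(-70) = (6*(1*4))*(-70) = (6*4)*(-70) = 24*(-70) = -1680)
v + M = -1680 + 32230 = 30550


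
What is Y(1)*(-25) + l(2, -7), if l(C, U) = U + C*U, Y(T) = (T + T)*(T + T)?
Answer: -121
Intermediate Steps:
Y(T) = 4*T**2 (Y(T) = (2*T)*(2*T) = 4*T**2)
Y(1)*(-25) + l(2, -7) = (4*1**2)*(-25) - 7*(1 + 2) = (4*1)*(-25) - 7*3 = 4*(-25) - 21 = -100 - 21 = -121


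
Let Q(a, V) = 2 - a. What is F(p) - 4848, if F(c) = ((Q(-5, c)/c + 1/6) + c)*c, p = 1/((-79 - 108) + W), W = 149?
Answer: -5242807/1083 ≈ -4841.0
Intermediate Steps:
p = -1/38 (p = 1/((-79 - 108) + 149) = 1/(-187 + 149) = 1/(-38) = -1/38 ≈ -0.026316)
F(c) = c*(⅙ + c + 7/c) (F(c) = (((2 - 1*(-5))/c + 1/6) + c)*c = (((2 + 5)/c + 1*(⅙)) + c)*c = ((7/c + ⅙) + c)*c = ((⅙ + 7/c) + c)*c = (⅙ + c + 7/c)*c = c*(⅙ + c + 7/c))
F(p) - 4848 = (7 + (-1/38)² + (⅙)*(-1/38)) - 4848 = (7 + 1/1444 - 1/228) - 4848 = 7577/1083 - 4848 = -5242807/1083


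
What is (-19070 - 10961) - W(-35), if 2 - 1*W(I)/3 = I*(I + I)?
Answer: -22687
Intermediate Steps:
W(I) = 6 - 6*I² (W(I) = 6 - 3*I*(I + I) = 6 - 3*I*2*I = 6 - 6*I²)
(-19070 - 10961) - W(-35) = (-19070 - 10961) - (6 - 6*(-35)²) = -30031 - (6 - 6*1225) = -30031 - (6 - 7350) = -30031 - 1*(-7344) = -30031 + 7344 = -22687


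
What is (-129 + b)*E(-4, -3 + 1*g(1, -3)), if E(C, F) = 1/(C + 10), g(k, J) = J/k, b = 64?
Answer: -65/6 ≈ -10.833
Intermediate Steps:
E(C, F) = 1/(10 + C)
(-129 + b)*E(-4, -3 + 1*g(1, -3)) = (-129 + 64)/(10 - 4) = -65/6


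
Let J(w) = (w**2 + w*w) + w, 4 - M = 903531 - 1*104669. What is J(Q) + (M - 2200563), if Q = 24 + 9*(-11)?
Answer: -2988246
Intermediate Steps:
M = -798858 (M = 4 - (903531 - 1*104669) = 4 - (903531 - 104669) = 4 - 1*798862 = 4 - 798862 = -798858)
Q = -75 (Q = 24 - 99 = -75)
J(w) = w + 2*w**2 (J(w) = (w**2 + w**2) + w = 2*w**2 + w = w + 2*w**2)
J(Q) + (M - 2200563) = -75*(1 + 2*(-75)) + (-798858 - 2200563) = -75*(1 - 150) - 2999421 = -75*(-149) - 2999421 = 11175 - 2999421 = -2988246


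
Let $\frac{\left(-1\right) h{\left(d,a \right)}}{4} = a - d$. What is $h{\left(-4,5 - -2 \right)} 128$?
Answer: $-5632$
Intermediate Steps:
$h{\left(d,a \right)} = - 4 a + 4 d$ ($h{\left(d,a \right)} = - 4 \left(a - d\right) = - 4 a + 4 d$)
$h{\left(-4,5 - -2 \right)} 128 = \left(- 4 \left(5 - -2\right) + 4 \left(-4\right)\right) 128 = \left(- 4 \left(5 + 2\right) - 16\right) 128 = \left(\left(-4\right) 7 - 16\right) 128 = \left(-28 - 16\right) 128 = \left(-44\right) 128 = -5632$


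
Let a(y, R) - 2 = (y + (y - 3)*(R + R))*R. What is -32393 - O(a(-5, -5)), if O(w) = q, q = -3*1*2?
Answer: -32387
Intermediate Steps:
q = -6 (q = -3*2 = -6)
a(y, R) = 2 + R*(y + 2*R*(-3 + y)) (a(y, R) = 2 + (y + (y - 3)*(R + R))*R = 2 + (y + (-3 + y)*(2*R))*R = 2 + (y + 2*R*(-3 + y))*R = 2 + R*(y + 2*R*(-3 + y)))
O(w) = -6
-32393 - O(a(-5, -5)) = -32393 - 1*(-6) = -32393 + 6 = -32387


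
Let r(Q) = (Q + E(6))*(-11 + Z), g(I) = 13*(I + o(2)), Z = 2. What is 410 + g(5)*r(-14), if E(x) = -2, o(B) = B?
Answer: 13514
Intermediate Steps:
g(I) = 26 + 13*I (g(I) = 13*(I + 2) = 13*(2 + I) = 26 + 13*I)
r(Q) = 18 - 9*Q (r(Q) = (Q - 2)*(-11 + 2) = (-2 + Q)*(-9) = 18 - 9*Q)
410 + g(5)*r(-14) = 410 + (26 + 13*5)*(18 - 9*(-14)) = 410 + (26 + 65)*(18 + 126) = 410 + 91*144 = 410 + 13104 = 13514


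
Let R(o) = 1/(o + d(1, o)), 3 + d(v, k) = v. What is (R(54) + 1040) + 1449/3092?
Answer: 20911725/20098 ≈ 1040.5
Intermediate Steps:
d(v, k) = -3 + v
R(o) = 1/(-2 + o) (R(o) = 1/(o + (-3 + 1)) = 1/(o - 2) = 1/(-2 + o))
(R(54) + 1040) + 1449/3092 = (1/(-2 + 54) + 1040) + 1449/3092 = (1/52 + 1040) + 1449*(1/3092) = (1/52 + 1040) + 1449/3092 = 54081/52 + 1449/3092 = 20911725/20098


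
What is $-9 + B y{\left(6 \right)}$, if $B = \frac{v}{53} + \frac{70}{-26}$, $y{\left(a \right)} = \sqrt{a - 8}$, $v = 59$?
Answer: $-9 - \frac{1088 i \sqrt{2}}{689} \approx -9.0 - 2.2332 i$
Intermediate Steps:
$y{\left(a \right)} = \sqrt{-8 + a}$
$B = - \frac{1088}{689}$ ($B = \frac{59}{53} + \frac{70}{-26} = 59 \cdot \frac{1}{53} + 70 \left(- \frac{1}{26}\right) = \frac{59}{53} - \frac{35}{13} = - \frac{1088}{689} \approx -1.5791$)
$-9 + B y{\left(6 \right)} = -9 - \frac{1088 \sqrt{-8 + 6}}{689} = -9 - \frac{1088 \sqrt{-2}}{689} = -9 - \frac{1088 i \sqrt{2}}{689}$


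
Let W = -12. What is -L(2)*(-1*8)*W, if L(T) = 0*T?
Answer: 0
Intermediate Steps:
L(T) = 0
-L(2)*(-1*8)*W = -0*(-1*8)*(-12) = -0*(-8)*(-12) = -0*(-12) = -1*0 = 0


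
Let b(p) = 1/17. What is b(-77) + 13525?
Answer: 229926/17 ≈ 13525.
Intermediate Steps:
b(p) = 1/17
b(-77) + 13525 = 1/17 + 13525 = 229926/17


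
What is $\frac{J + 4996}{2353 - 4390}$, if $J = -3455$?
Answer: $- \frac{1541}{2037} \approx -0.75651$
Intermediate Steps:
$\frac{J + 4996}{2353 - 4390} = \frac{-3455 + 4996}{2353 - 4390} = \frac{1541}{-2037} = 1541 \left(- \frac{1}{2037}\right) = - \frac{1541}{2037}$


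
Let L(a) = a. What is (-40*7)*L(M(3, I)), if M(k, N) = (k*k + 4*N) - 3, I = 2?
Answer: -3920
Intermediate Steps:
M(k, N) = -3 + k² + 4*N (M(k, N) = (k² + 4*N) - 3 = -3 + k² + 4*N)
(-40*7)*L(M(3, I)) = (-40*7)*(-3 + 3² + 4*2) = -280*(-3 + 9 + 8) = -280*14 = -3920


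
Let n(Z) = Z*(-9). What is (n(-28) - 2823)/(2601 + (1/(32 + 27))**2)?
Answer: -8949651/9054082 ≈ -0.98847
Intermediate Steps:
n(Z) = -9*Z
(n(-28) - 2823)/(2601 + (1/(32 + 27))**2) = (-9*(-28) - 2823)/(2601 + (1/(32 + 27))**2) = (252 - 2823)/(2601 + (1/59)**2) = -2571/(2601 + (1/59)**2) = -2571/(2601 + 1/3481) = -2571/9054082/3481 = -2571*3481/9054082 = -8949651/9054082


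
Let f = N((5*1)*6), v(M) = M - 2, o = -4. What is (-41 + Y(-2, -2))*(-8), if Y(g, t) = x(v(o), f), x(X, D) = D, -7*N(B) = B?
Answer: 2536/7 ≈ 362.29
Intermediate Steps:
v(M) = -2 + M
N(B) = -B/7
f = -30/7 (f = -5*1*6/7 = -5*6/7 = -1/7*30 = -30/7 ≈ -4.2857)
Y(g, t) = -30/7
(-41 + Y(-2, -2))*(-8) = (-41 - 30/7)*(-8) = -317/7*(-8) = 2536/7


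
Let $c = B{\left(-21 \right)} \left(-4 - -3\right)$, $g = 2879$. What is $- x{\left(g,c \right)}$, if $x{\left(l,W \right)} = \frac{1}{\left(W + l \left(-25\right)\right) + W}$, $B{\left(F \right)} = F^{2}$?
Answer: $\frac{1}{72857} \approx 1.3726 \cdot 10^{-5}$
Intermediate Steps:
$c = -441$ ($c = \left(-21\right)^{2} \left(-4 - -3\right) = 441 \left(-4 + 3\right) = 441 \left(-1\right) = -441$)
$x{\left(l,W \right)} = \frac{1}{- 25 l + 2 W}$ ($x{\left(l,W \right)} = \frac{1}{\left(W - 25 l\right) + W} = \frac{1}{- 25 l + 2 W}$)
$- x{\left(g,c \right)} = - \frac{1}{\left(-25\right) 2879 + 2 \left(-441\right)} = - \frac{1}{-71975 - 882} = - \frac{1}{-72857} = \left(-1\right) \left(- \frac{1}{72857}\right) = \frac{1}{72857}$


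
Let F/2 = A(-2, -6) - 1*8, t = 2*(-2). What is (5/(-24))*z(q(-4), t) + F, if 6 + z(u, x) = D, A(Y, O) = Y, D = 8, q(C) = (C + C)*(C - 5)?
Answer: -245/12 ≈ -20.417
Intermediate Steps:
q(C) = 2*C*(-5 + C) (q(C) = (2*C)*(-5 + C) = 2*C*(-5 + C))
t = -4
z(u, x) = 2 (z(u, x) = -6 + 8 = 2)
F = -20 (F = 2*(-2 - 1*8) = 2*(-2 - 8) = 2*(-10) = -20)
(5/(-24))*z(q(-4), t) + F = (5/(-24))*2 - 20 = (5*(-1/24))*2 - 20 = -5/24*2 - 20 = -5/12 - 20 = -245/12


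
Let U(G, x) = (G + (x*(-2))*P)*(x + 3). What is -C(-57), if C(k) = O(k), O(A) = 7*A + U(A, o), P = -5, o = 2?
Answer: 584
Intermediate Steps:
U(G, x) = (3 + x)*(G + 10*x) (U(G, x) = (G + (x*(-2))*(-5))*(x + 3) = (G - 2*x*(-5))*(3 + x) = (G + 10*x)*(3 + x) = (3 + x)*(G + 10*x))
O(A) = 100 + 12*A (O(A) = 7*A + (3*A + 10*2**2 + 30*2 + A*2) = 7*A + (3*A + 10*4 + 60 + 2*A) = 7*A + (3*A + 40 + 60 + 2*A) = 7*A + (100 + 5*A) = 100 + 12*A)
C(k) = 100 + 12*k
-C(-57) = -(100 + 12*(-57)) = -(100 - 684) = -1*(-584) = 584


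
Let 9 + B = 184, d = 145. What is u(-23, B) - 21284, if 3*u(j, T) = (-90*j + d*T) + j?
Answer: -36430/3 ≈ -12143.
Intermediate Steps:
B = 175 (B = -9 + 184 = 175)
u(j, T) = -89*j/3 + 145*T/3 (u(j, T) = ((-90*j + 145*T) + j)/3 = (-89*j + 145*T)/3 = -89*j/3 + 145*T/3)
u(-23, B) - 21284 = (-89/3*(-23) + (145/3)*175) - 21284 = (2047/3 + 25375/3) - 21284 = 27422/3 - 21284 = -36430/3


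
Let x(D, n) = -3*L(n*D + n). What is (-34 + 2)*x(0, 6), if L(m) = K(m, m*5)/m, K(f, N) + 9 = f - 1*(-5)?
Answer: 32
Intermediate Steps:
K(f, N) = -4 + f (K(f, N) = -9 + (f - 1*(-5)) = -9 + (f + 5) = -9 + (5 + f) = -4 + f)
L(m) = (-4 + m)/m
x(D, n) = -3*(-4 + n + D*n)/(n + D*n) (x(D, n) = -3*(-4 + (n*D + n))/(n*D + n) = -3*(-4 + (D*n + n))/(D*n + n) = -3*(-4 + (n + D*n))/(n + D*n) = -3*(-4 + n + D*n)/(n + D*n))
(-34 + 2)*x(0, 6) = (-34 + 2)*(3*(4 - 1*6*(1 + 0))/(6*(1 + 0))) = -96*(4 - 1*6*1)/(6*1) = -96*(4 - 6)/6 = -96*(-2)/6 = -32*(-1) = 32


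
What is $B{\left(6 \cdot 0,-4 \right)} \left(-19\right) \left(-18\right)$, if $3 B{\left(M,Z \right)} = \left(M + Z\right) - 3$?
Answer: $-798$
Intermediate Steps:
$B{\left(M,Z \right)} = -1 + \frac{M}{3} + \frac{Z}{3}$ ($B{\left(M,Z \right)} = \frac{\left(M + Z\right) - 3}{3} = \frac{-3 + M + Z}{3} = -1 + \frac{M}{3} + \frac{Z}{3}$)
$B{\left(6 \cdot 0,-4 \right)} \left(-19\right) \left(-18\right) = \left(-1 + \frac{6 \cdot 0}{3} + \frac{1}{3} \left(-4\right)\right) \left(-19\right) \left(-18\right) = \left(-1 + \frac{1}{3} \cdot 0 - \frac{4}{3}\right) \left(-19\right) \left(-18\right) = \left(-1 + 0 - \frac{4}{3}\right) \left(-19\right) \left(-18\right) = \left(- \frac{7}{3}\right) \left(-19\right) \left(-18\right) = \frac{133}{3} \left(-18\right) = -798$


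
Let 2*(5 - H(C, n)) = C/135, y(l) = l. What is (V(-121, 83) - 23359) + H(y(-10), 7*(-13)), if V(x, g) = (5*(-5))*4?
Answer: -633257/27 ≈ -23454.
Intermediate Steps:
V(x, g) = -100 (V(x, g) = -25*4 = -100)
H(C, n) = 5 - C/270 (H(C, n) = 5 - C/(2*135) = 5 - C/270)
(V(-121, 83) - 23359) + H(y(-10), 7*(-13)) = (-100 - 23359) + (5 - 1/270*(-10)) = -23459 + (5 + 1/27) = -23459 + 136/27 = -633257/27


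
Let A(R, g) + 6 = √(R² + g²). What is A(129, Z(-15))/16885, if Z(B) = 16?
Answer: -6/16885 + √16897/16885 ≈ 0.0073431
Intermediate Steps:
A(R, g) = -6 + √(R² + g²)
A(129, Z(-15))/16885 = (-6 + √(129² + 16²))/16885 = (-6 + √(16641 + 256))*(1/16885) = (-6 + √16897)*(1/16885) = -6/16885 + √16897/16885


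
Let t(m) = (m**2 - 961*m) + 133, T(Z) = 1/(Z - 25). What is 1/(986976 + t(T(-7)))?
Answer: 1024/1010830369 ≈ 1.0130e-6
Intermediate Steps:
T(Z) = 1/(-25 + Z)
t(m) = 133 + m**2 - 961*m
1/(986976 + t(T(-7))) = 1/(986976 + (133 + (1/(-25 - 7))**2 - 961/(-25 - 7))) = 1/(986976 + (133 + (1/(-32))**2 - 961/(-32))) = 1/(986976 + (133 + (-1/32)**2 - 961*(-1/32))) = 1/(986976 + (133 + 1/1024 + 961/32)) = 1/(986976 + 166945/1024) = 1/(1010830369/1024) = 1024/1010830369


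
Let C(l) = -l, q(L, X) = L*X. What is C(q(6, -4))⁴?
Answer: 331776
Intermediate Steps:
C(q(6, -4))⁴ = (-6*(-4))⁴ = (-1*(-24))⁴ = 24⁴ = 331776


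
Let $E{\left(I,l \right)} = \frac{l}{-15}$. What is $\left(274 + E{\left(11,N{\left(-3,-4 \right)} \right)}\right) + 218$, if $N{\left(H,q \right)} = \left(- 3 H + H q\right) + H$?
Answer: $\frac{2454}{5} \approx 490.8$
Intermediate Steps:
$N{\left(H,q \right)} = - 2 H + H q$
$E{\left(I,l \right)} = - \frac{l}{15}$ ($E{\left(I,l \right)} = l \left(- \frac{1}{15}\right) = - \frac{l}{15}$)
$\left(274 + E{\left(11,N{\left(-3,-4 \right)} \right)}\right) + 218 = \left(274 - \frac{\left(-3\right) \left(-2 - 4\right)}{15}\right) + 218 = \left(274 - \frac{\left(-3\right) \left(-6\right)}{15}\right) + 218 = \left(274 - \frac{6}{5}\right) + 218 = \frac{1364}{5} + 218 = \frac{2454}{5}$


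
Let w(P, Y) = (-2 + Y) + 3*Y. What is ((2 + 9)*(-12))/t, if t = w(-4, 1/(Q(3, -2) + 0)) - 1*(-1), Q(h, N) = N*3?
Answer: 396/5 ≈ 79.200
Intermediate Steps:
Q(h, N) = 3*N
w(P, Y) = -2 + 4*Y
t = -5/3 (t = (-2 + 4/(3*(-2) + 0)) - 1*(-1) = (-2 + 4/(-6 + 0)) + 1 = (-2 + 4/(-6)) + 1 = (-2 + 4*(-1/6)) + 1 = (-2 - 2/3) + 1 = -8/3 + 1 = -5/3 ≈ -1.6667)
((2 + 9)*(-12))/t = ((2 + 9)*(-12))/(-5/3) = (11*(-12))*(-3/5) = -132*(-3/5) = 396/5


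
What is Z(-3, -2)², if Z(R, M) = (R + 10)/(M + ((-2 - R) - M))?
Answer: 49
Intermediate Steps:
Z(R, M) = (10 + R)/(-2 - R) (Z(R, M) = (10 + R)/(M + (-2 - M - R)) = (10 + R)/(-2 - R))
Z(-3, -2)² = ((-10 - 1*(-3))/(2 - 3))² = ((-10 + 3)/(-1))² = (-1*(-7))² = 7² = 49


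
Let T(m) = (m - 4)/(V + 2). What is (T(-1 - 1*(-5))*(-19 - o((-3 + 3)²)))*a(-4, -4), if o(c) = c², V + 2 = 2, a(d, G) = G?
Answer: 0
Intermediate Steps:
V = 0 (V = -2 + 2 = 0)
T(m) = -2 + m/2 (T(m) = (m - 4)/(0 + 2) = (-4 + m)/2 = (-4 + m)*(½) = -2 + m/2)
(T(-1 - 1*(-5))*(-19 - o((-3 + 3)²)))*a(-4, -4) = ((-2 + (-1 - 1*(-5))/2)*(-19 - ((-3 + 3)²)²))*(-4) = ((-2 + (-1 + 5)/2)*(-19 - (0²)²))*(-4) = ((-2 + (½)*4)*(-19 - 1*0²))*(-4) = ((-2 + 2)*(-19 - 1*0))*(-4) = (0*(-19 + 0))*(-4) = (0*(-19))*(-4) = 0*(-4) = 0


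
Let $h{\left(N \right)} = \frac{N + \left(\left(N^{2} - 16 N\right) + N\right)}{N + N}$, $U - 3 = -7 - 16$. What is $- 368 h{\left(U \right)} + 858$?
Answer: $7114$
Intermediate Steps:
$U = -20$ ($U = 3 - 23 = -20$)
$h{\left(N \right)} = \frac{N^{2} - 14 N}{2 N}$ ($h{\left(N \right)} = \frac{N + \left(N^{2} - 15 N\right)}{2 N} = \left(N^{2} - 14 N\right) \frac{1}{2 N} = \frac{N^{2} - 14 N}{2 N}$)
$- 368 h{\left(U \right)} + 858 = - 368 \left(-7 + \frac{1}{2} \left(-20\right)\right) + 858 = - 368 \left(-7 - 10\right) + 858 = \left(-368\right) \left(-17\right) + 858 = 6256 + 858 = 7114$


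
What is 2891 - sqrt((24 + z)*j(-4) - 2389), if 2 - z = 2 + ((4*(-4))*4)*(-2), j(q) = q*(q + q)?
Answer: 2891 - I*sqrt(5717) ≈ 2891.0 - 75.611*I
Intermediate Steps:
j(q) = 2*q**2 (j(q) = q*(2*q) = 2*q**2)
z = -128 (z = 2 - (2 + ((4*(-4))*4)*(-2)) = 2 - (2 - 16*4*(-2)) = 2 - (2 - 64*(-2)) = 2 - (2 + 128) = 2 - 1*130 = 2 - 130 = -128)
2891 - sqrt((24 + z)*j(-4) - 2389) = 2891 - sqrt((24 - 128)*(2*(-4)**2) - 2389) = 2891 - sqrt(-208*16 - 2389) = 2891 - sqrt(-104*32 - 2389) = 2891 - sqrt(-3328 - 2389) = 2891 - sqrt(-5717) = 2891 - I*sqrt(5717)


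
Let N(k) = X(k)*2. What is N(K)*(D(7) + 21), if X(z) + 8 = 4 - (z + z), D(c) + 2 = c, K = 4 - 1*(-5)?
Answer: -1144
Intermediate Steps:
K = 9 (K = 4 + 5 = 9)
D(c) = -2 + c
X(z) = -4 - 2*z (X(z) = -8 + (4 - (z + z)) = -8 + (4 - 2*z) = -4 - 2*z)
N(k) = -8 - 4*k (N(k) = (-4 - 2*k)*2 = -8 - 4*k)
N(K)*(D(7) + 21) = (-8 - 4*9)*((-2 + 7) + 21) = (-8 - 36)*(5 + 21) = -44*26 = -1144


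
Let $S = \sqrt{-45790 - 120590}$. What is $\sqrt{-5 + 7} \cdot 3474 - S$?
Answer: $3474 \sqrt{2} - 2 i \sqrt{41595} \approx 4913.0 - 407.9 i$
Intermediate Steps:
$S = 2 i \sqrt{41595}$ ($S = \sqrt{-166380} = 2 i \sqrt{41595} \approx 407.9 i$)
$\sqrt{-5 + 7} \cdot 3474 - S = \sqrt{-5 + 7} \cdot 3474 - 2 i \sqrt{41595} = \sqrt{2} \cdot 3474 - 2 i \sqrt{41595} = 3474 \sqrt{2} - 2 i \sqrt{41595}$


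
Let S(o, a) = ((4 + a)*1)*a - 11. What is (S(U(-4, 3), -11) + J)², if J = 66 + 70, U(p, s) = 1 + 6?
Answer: 40804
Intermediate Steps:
U(p, s) = 7
S(o, a) = -11 + a*(4 + a) (S(o, a) = (4 + a)*a - 11 = a*(4 + a) - 11 = -11 + a*(4 + a))
J = 136
(S(U(-4, 3), -11) + J)² = ((-11 + (-11)² + 4*(-11)) + 136)² = ((-11 + 121 - 44) + 136)² = (66 + 136)² = 202² = 40804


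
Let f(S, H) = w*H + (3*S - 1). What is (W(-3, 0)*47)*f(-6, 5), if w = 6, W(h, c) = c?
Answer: 0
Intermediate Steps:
f(S, H) = -1 + 3*S + 6*H (f(S, H) = 6*H + (3*S - 1) = 6*H + (-1 + 3*S) = -1 + 3*S + 6*H)
(W(-3, 0)*47)*f(-6, 5) = (0*47)*(-1 + 3*(-6) + 6*5) = 0*(-1 - 18 + 30) = 0*11 = 0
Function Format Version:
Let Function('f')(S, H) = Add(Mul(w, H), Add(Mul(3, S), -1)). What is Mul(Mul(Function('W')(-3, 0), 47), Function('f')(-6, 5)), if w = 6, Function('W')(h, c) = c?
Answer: 0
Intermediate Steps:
Function('f')(S, H) = Add(-1, Mul(3, S), Mul(6, H)) (Function('f')(S, H) = Add(Mul(6, H), Add(Mul(3, S), -1)) = Add(Mul(6, H), Add(-1, Mul(3, S))) = Add(-1, Mul(3, S), Mul(6, H)))
Mul(Mul(Function('W')(-3, 0), 47), Function('f')(-6, 5)) = Mul(Mul(0, 47), Add(-1, Mul(3, -6), Mul(6, 5))) = Mul(0, Add(-1, -18, 30)) = Mul(0, 11) = 0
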